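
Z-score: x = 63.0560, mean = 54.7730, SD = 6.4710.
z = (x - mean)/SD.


z = (63.0560 - 54.7730)/6.4710
= 8.2830/6.4710
= 1.2800

z = 1.2800


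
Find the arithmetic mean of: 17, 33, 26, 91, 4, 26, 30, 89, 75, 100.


Sum = 17 + 33 + 26 + 91 + 4 + 26 + 30 + 89 + 75 + 100 = 491
n = 10
Mean = 491/10 = 49.1000

Mean = 49.1000


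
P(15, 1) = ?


P(15,1) = 15!/14!
= 1307674368000/87178291200
= 15

P(15,1) = 15


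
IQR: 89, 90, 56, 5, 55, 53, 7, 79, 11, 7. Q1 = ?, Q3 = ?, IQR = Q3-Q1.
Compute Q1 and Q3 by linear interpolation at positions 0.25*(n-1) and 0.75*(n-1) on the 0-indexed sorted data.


Sorted: 5, 7, 7, 11, 53, 55, 56, 79, 89, 90
Q1 (25th %ile) = 8.0000
Q3 (75th %ile) = 73.2500
IQR = 73.2500 - 8.0000 = 65.2500

IQR = 65.2500


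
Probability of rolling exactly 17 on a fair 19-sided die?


Favorable outcomes (roll = 17): 1
Total outcomes = 19
P = 1/19 = 0.0526

P = 0.0526


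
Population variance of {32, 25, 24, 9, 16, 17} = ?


Mean = 20.5000
Squared deviations: 132.2500, 20.2500, 12.2500, 132.2500, 20.2500, 12.2500
Sum = 329.5000
Variance = 329.5000/6 = 54.9167

Variance = 54.9167


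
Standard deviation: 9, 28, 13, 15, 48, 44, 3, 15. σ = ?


Mean = 21.8750
Variance = 238.1094
SD = sqrt(238.1094) = 15.4308

SD = 15.4308


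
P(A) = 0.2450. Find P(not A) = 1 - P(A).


P(not A) = 1 - 0.2450 = 0.7550

P(not A) = 0.7550


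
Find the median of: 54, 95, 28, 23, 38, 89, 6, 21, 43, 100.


Sorted: 6, 21, 23, 28, 38, 43, 54, 89, 95, 100
n = 10 (even)
Middle values: 38 and 43
Median = (38+43)/2 = 40.5000

Median = 40.5000


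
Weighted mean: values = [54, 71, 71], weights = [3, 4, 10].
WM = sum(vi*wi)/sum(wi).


Numerator = 54*3 + 71*4 + 71*10 = 1156
Denominator = 3 + 4 + 10 = 17
WM = 1156/17 = 68.0000

WM = 68.0000


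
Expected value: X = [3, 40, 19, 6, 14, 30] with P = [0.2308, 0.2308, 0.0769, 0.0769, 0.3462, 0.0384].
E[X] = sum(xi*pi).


E[X] = 3*0.2308 + 40*0.2308 + 19*0.0769 + 6*0.0769 + 14*0.3462 + 30*0.0384
= 0.6924 + 9.2320 + 1.4611 + 0.4614 + 4.8468 + 1.1520
= 17.8457

E[X] = 17.8457


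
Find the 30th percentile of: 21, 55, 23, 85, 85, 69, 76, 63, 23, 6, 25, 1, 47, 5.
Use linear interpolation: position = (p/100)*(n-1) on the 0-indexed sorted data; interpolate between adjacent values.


Sorted: 1, 5, 6, 21, 23, 23, 25, 47, 55, 63, 69, 76, 85, 85
n = 14
Index = 30/100 * 13 = 3.9000
Lower = data[3] = 21, Upper = data[4] = 23
P30 = 21 + 0.9000*(2) = 22.8000

P30 = 22.8000


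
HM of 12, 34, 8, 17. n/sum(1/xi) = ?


Sum of reciprocals = 1/12 + 1/34 + 1/8 + 1/17 = 0.296569
HM = 4/0.296569 = 13.4876

HM = 13.4876


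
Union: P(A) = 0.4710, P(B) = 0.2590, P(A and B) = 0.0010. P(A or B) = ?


P(A∪B) = 0.4710 + 0.2590 - 0.0010
= 0.7300 - 0.0010
= 0.7290

P(A∪B) = 0.7290


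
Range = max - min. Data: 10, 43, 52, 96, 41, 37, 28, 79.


Max = 96, Min = 10
Range = 96 - 10 = 86

Range = 86


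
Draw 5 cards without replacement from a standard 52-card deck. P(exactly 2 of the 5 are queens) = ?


Hypergeometric: P(X=2) = C(4,2)·C(48,3) / C(52,5)
= 6 × 17296 / 2598960
= 103776/2598960 = 0.0399

P = 0.0399


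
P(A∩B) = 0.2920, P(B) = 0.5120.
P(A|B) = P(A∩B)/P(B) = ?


P(A|B) = 0.2920/0.5120 = 0.5703

P(A|B) = 0.5703


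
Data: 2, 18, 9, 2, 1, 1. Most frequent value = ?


Frequencies: 1:2, 2:2, 9:1, 18:1
Max frequency = 2
Mode = 1, 2

Mode = 1, 2


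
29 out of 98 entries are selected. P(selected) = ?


P = 29/98 = 0.2959

P = 0.2959


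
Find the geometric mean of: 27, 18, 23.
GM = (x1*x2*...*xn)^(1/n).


Product = 27 × 18 × 23 = 11178
GM = 11178^(1/3) = 22.3591

GM = 22.3591


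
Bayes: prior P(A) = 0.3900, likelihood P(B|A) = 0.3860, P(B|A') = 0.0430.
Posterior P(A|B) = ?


P(B) = P(B|A)*P(A) + P(B|A')*P(A')
= 0.3860*0.3900 + 0.0430*0.6100
= 0.150540 + 0.026230 = 0.176770
P(A|B) = 0.150540/0.176770 = 0.8516

P(A|B) = 0.8516


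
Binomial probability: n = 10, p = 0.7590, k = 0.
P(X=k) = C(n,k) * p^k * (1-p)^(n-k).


C(10,0) = 1
p^0 = 1.000000
(1-p)^10 = 6.609528e-07
P = 1 * 1.000000 * 6.609528e-07 = 6.6095e-07

P(X=0) = 6.6095e-07


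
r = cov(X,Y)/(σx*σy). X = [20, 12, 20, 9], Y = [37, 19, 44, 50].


Mean X = 15.2500, Mean Y = 37.5000
SD X = 4.866981, SD Y = 11.629703
Cov = 2.625000
r = 2.625000/(4.866981*11.629703) = 0.0464

r = 0.0464


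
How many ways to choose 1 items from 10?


C(10,1) = 10!/(1! × 9!)
= 3628800/(1 × 362880)
= 10

C(10,1) = 10


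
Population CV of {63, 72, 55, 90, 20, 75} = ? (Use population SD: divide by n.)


Mean = 62.5000
SD = 21.8537
CV = (21.8537/62.5000)*100 = 34.9659%

CV = 34.9659%


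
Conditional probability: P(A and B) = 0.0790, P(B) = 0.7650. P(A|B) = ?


P(A|B) = 0.0790/0.7650 = 0.1033

P(A|B) = 0.1033


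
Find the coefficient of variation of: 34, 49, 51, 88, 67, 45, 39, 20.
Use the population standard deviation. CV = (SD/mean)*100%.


Mean = 49.1250
SD = 19.4643
CV = (19.4643/49.1250)*100 = 39.6220%

CV = 39.6220%


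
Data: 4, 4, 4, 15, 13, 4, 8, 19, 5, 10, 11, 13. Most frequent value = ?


Frequencies: 4:4, 5:1, 8:1, 10:1, 11:1, 13:2, 15:1, 19:1
Max frequency = 4
Mode = 4

Mode = 4


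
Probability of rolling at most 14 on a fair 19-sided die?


Favorable outcomes (roll ≤ 14): 14
Total outcomes = 19
P = 14/19 = 0.7368

P = 0.7368


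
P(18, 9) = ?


P(18,9) = 18!/9!
= 6402373705728000/362880
= 17643225600

P(18,9) = 17643225600


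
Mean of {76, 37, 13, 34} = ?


Sum = 76 + 37 + 13 + 34 = 160
n = 4
Mean = 160/4 = 40.0000

Mean = 40.0000


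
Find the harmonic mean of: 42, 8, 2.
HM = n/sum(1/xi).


Sum of reciprocals = 1/42 + 1/8 + 1/2 = 0.648810
HM = 3/0.648810 = 4.6239

HM = 4.6239


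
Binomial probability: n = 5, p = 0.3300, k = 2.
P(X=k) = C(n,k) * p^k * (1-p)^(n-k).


C(5,2) = 10
p^2 = 0.108900
(1-p)^3 = 0.300763
P = 10 * 0.108900 * 0.300763 = 0.3275

P(X=2) = 0.3275


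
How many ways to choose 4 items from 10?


C(10,4) = 10!/(4! × 6!)
= 3628800/(24 × 720)
= 210

C(10,4) = 210


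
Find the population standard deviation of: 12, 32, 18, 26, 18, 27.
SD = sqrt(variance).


Mean = 22.1667
Variance = 45.4722
SD = sqrt(45.4722) = 6.7433

SD = 6.7433


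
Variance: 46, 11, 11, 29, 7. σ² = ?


Mean = 20.8000
Squared deviations: 635.0400, 96.0400, 96.0400, 67.2400, 190.4400
Sum = 1084.8000
Variance = 1084.8000/5 = 216.9600

Variance = 216.9600


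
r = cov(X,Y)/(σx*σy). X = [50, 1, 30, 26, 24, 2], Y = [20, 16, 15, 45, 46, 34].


Mean X = 22.1667, Mean Y = 29.3333
SD X = 16.876183, SD Y = 13.008544
Cov = -15.555556
r = -15.555556/(16.876183*13.008544) = -0.0709

r = -0.0709


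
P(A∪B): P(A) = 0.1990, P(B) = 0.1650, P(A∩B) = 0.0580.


P(A∪B) = 0.1990 + 0.1650 - 0.0580
= 0.3640 - 0.0580
= 0.3060

P(A∪B) = 0.3060


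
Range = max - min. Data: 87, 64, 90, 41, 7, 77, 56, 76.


Max = 90, Min = 7
Range = 90 - 7 = 83

Range = 83


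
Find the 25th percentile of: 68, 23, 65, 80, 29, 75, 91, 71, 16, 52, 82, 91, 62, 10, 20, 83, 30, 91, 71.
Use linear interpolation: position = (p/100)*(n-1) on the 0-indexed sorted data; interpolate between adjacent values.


Sorted: 10, 16, 20, 23, 29, 30, 52, 62, 65, 68, 71, 71, 75, 80, 82, 83, 91, 91, 91
n = 19
Index = 25/100 * 18 = 4.5000
Lower = data[4] = 29, Upper = data[5] = 30
P25 = 29 + 0.5000*(1) = 29.5000

P25 = 29.5000


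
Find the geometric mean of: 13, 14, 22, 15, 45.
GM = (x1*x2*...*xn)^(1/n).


Product = 13 × 14 × 22 × 15 × 45 = 2702700
GM = 2702700^(1/5) = 19.3357

GM = 19.3357


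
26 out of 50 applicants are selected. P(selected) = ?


P = 26/50 = 0.5200

P = 0.5200


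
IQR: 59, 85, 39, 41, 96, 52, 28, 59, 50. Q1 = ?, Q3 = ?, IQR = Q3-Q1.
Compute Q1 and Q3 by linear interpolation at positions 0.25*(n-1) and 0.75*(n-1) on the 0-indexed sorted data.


Sorted: 28, 39, 41, 50, 52, 59, 59, 85, 96
Q1 (25th %ile) = 41.0000
Q3 (75th %ile) = 59.0000
IQR = 59.0000 - 41.0000 = 18.0000

IQR = 18.0000


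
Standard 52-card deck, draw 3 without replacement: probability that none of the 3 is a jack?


P(no jacks) = (48/52) × (47/51) × (46/50)
= 0.7826

P = 0.7826


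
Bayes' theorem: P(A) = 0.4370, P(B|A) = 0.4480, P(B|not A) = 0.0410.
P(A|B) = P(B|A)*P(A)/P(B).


P(B) = P(B|A)*P(A) + P(B|A')*P(A')
= 0.4480*0.4370 + 0.0410*0.5630
= 0.195776 + 0.023083 = 0.218859
P(A|B) = 0.195776/0.218859 = 0.8945

P(A|B) = 0.8945


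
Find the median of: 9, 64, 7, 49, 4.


Sorted: 4, 7, 9, 49, 64
n = 5 (odd)
Middle value = 9

Median = 9


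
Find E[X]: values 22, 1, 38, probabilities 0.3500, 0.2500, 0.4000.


E[X] = 22*0.3500 + 1*0.2500 + 38*0.4000
= 7.7000 + 0.2500 + 15.2000
= 23.1500

E[X] = 23.1500


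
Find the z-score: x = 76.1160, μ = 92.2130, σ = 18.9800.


z = (76.1160 - 92.2130)/18.9800
= -16.0970/18.9800
= -0.8481

z = -0.8481


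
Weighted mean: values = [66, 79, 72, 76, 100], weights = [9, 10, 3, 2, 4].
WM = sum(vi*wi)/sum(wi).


Numerator = 66*9 + 79*10 + 72*3 + 76*2 + 100*4 = 2152
Denominator = 9 + 10 + 3 + 2 + 4 = 28
WM = 2152/28 = 76.8571

WM = 76.8571


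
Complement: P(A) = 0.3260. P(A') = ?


P(not A) = 1 - 0.3260 = 0.6740

P(not A) = 0.6740


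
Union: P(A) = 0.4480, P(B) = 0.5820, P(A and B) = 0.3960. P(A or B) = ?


P(A∪B) = 0.4480 + 0.5820 - 0.3960
= 1.0300 - 0.3960
= 0.6340

P(A∪B) = 0.6340


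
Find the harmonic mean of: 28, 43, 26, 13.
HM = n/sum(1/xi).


Sum of reciprocals = 1/28 + 1/43 + 1/26 + 1/13 = 0.174355
HM = 4/0.174355 = 22.9417

HM = 22.9417


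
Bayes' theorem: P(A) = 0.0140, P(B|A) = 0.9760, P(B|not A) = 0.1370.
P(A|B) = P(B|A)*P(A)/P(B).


P(B) = P(B|A)*P(A) + P(B|A')*P(A')
= 0.9760*0.0140 + 0.1370*0.9860
= 0.013664 + 0.135082 = 0.148746
P(A|B) = 0.013664/0.148746 = 0.0919

P(A|B) = 0.0919


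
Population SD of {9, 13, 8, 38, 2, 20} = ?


Mean = 15.0000
Variance = 135.3333
SD = sqrt(135.3333) = 11.6333

SD = 11.6333


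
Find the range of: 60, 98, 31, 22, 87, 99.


Max = 99, Min = 22
Range = 99 - 22 = 77

Range = 77


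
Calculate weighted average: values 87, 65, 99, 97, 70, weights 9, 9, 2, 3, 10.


Numerator = 87*9 + 65*9 + 99*2 + 97*3 + 70*10 = 2557
Denominator = 9 + 9 + 2 + 3 + 10 = 33
WM = 2557/33 = 77.4848

WM = 77.4848


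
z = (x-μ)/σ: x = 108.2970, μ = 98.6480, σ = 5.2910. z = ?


z = (108.2970 - 98.6480)/5.2910
= 9.6490/5.2910
= 1.8237

z = 1.8237


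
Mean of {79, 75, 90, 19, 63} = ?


Sum = 79 + 75 + 90 + 19 + 63 = 326
n = 5
Mean = 326/5 = 65.2000

Mean = 65.2000


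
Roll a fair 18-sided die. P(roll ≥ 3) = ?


Favorable outcomes (roll ≥ 3): 16
Total outcomes = 18
P = 16/18 = 0.8889

P = 0.8889


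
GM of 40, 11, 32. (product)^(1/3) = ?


Product = 40 × 11 × 32 = 14080
GM = 14080^(1/3) = 24.1472

GM = 24.1472


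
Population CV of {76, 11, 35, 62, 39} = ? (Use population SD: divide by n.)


Mean = 44.6000
SD = 22.5442
CV = (22.5442/44.6000)*100 = 50.5475%

CV = 50.5475%


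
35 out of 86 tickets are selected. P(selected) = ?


P = 35/86 = 0.4070

P = 0.4070


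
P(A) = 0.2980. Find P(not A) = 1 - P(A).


P(not A) = 1 - 0.2980 = 0.7020

P(not A) = 0.7020


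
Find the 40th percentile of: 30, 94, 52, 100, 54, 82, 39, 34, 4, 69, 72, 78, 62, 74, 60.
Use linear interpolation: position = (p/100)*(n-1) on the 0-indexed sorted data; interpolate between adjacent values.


Sorted: 4, 30, 34, 39, 52, 54, 60, 62, 69, 72, 74, 78, 82, 94, 100
n = 15
Index = 40/100 * 14 = 5.6000
Lower = data[5] = 54, Upper = data[6] = 60
P40 = 54 + 0.6000*(6) = 57.6000

P40 = 57.6000


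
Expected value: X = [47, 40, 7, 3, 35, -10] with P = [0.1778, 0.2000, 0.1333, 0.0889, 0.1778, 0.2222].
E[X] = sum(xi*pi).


E[X] = 47*0.1778 + 40*0.2000 + 7*0.1333 + 3*0.0889 + 35*0.1778 - 10*0.2222
= 8.3566 + 8.0000 + 0.9331 + 0.2667 + 6.2230 - 2.2220
= 21.5574

E[X] = 21.5574


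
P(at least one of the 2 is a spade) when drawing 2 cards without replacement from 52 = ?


P(at least one) = 1 - P(none)
P(none) = (39/52) × (38/51) = 0.558824
P(at least one) = 1 - 0.558824 = 0.4412

P = 0.4412


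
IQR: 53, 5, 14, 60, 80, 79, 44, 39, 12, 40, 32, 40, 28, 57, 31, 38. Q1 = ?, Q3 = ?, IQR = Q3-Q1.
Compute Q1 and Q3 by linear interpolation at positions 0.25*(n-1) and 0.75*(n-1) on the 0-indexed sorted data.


Sorted: 5, 12, 14, 28, 31, 32, 38, 39, 40, 40, 44, 53, 57, 60, 79, 80
Q1 (25th %ile) = 30.2500
Q3 (75th %ile) = 54.0000
IQR = 54.0000 - 30.2500 = 23.7500

IQR = 23.7500


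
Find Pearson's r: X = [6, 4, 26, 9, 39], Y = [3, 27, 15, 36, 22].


Mean X = 16.8000, Mean Y = 20.6000
SD X = 13.555811, SD Y = 11.146300
Cov = -6.480000
r = -6.480000/(13.555811*11.146300) = -0.0429

r = -0.0429


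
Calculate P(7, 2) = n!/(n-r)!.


P(7,2) = 7!/5!
= 5040/120
= 42

P(7,2) = 42


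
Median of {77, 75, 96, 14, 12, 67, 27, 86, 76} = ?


Sorted: 12, 14, 27, 67, 75, 76, 77, 86, 96
n = 9 (odd)
Middle value = 75

Median = 75


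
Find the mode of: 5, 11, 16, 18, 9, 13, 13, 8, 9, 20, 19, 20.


Frequencies: 5:1, 8:1, 9:2, 11:1, 13:2, 16:1, 18:1, 19:1, 20:2
Max frequency = 2
Mode = 9, 13, 20

Mode = 9, 13, 20


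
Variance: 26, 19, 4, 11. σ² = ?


Mean = 15.0000
Squared deviations: 121.0000, 16.0000, 121.0000, 16.0000
Sum = 274.0000
Variance = 274.0000/4 = 68.5000

Variance = 68.5000


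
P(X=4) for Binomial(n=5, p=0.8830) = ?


C(5,4) = 5
p^4 = 0.607915
(1-p)^1 = 0.117000
P = 5 * 0.607915 * 0.117000 = 0.3556

P(X=4) = 0.3556


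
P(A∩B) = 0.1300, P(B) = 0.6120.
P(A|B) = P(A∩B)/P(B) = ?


P(A|B) = 0.1300/0.6120 = 0.2124

P(A|B) = 0.2124


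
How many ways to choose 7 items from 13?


C(13,7) = 13!/(7! × 6!)
= 6227020800/(5040 × 720)
= 1716

C(13,7) = 1716


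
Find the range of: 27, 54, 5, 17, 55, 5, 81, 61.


Max = 81, Min = 5
Range = 81 - 5 = 76

Range = 76


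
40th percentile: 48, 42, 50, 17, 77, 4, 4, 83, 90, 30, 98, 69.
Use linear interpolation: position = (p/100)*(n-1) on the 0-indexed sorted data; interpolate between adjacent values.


Sorted: 4, 4, 17, 30, 42, 48, 50, 69, 77, 83, 90, 98
n = 12
Index = 40/100 * 11 = 4.4000
Lower = data[4] = 42, Upper = data[5] = 48
P40 = 42 + 0.4000*(6) = 44.4000

P40 = 44.4000


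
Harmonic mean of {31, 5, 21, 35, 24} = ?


Sum of reciprocals = 1/31 + 1/5 + 1/21 + 1/35 + 1/24 = 0.350115
HM = 5/0.350115 = 14.2810

HM = 14.2810


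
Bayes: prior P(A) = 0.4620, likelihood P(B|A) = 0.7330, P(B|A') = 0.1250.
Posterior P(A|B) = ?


P(B) = P(B|A)*P(A) + P(B|A')*P(A')
= 0.7330*0.4620 + 0.1250*0.5380
= 0.338646 + 0.067250 = 0.405896
P(A|B) = 0.338646/0.405896 = 0.8343

P(A|B) = 0.8343


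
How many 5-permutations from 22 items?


P(22,5) = 22!/17!
= 1124000727777607680000/355687428096000
= 3160080

P(22,5) = 3160080


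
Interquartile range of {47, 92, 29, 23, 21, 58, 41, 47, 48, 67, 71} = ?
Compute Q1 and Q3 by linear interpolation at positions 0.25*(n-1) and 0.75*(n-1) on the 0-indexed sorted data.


Sorted: 21, 23, 29, 41, 47, 47, 48, 58, 67, 71, 92
Q1 (25th %ile) = 35.0000
Q3 (75th %ile) = 62.5000
IQR = 62.5000 - 35.0000 = 27.5000

IQR = 27.5000


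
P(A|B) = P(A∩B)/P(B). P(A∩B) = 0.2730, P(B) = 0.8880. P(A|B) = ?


P(A|B) = 0.2730/0.8880 = 0.3074

P(A|B) = 0.3074


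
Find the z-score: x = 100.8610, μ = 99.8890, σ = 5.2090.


z = (100.8610 - 99.8890)/5.2090
= 0.9720/5.2090
= 0.1866

z = 0.1866


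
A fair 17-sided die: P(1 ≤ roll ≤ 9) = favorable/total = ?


Favorable outcomes (1 ≤ roll ≤ 9): 9
Total outcomes = 17
P = 9/17 = 0.5294

P = 0.5294


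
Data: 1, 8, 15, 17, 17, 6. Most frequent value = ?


Frequencies: 1:1, 6:1, 8:1, 15:1, 17:2
Max frequency = 2
Mode = 17

Mode = 17


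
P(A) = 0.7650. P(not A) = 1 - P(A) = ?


P(not A) = 1 - 0.7650 = 0.2350

P(not A) = 0.2350


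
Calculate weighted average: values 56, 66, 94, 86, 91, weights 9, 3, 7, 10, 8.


Numerator = 56*9 + 66*3 + 94*7 + 86*10 + 91*8 = 2948
Denominator = 9 + 3 + 7 + 10 + 8 = 37
WM = 2948/37 = 79.6757

WM = 79.6757


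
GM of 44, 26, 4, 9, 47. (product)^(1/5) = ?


Product = 44 × 26 × 4 × 9 × 47 = 1935648
GM = 1935648^(1/5) = 18.0869

GM = 18.0869


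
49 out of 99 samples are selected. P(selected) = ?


P = 49/99 = 0.4949

P = 0.4949


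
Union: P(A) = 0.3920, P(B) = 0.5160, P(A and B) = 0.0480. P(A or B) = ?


P(A∪B) = 0.3920 + 0.5160 - 0.0480
= 0.9080 - 0.0480
= 0.8600

P(A∪B) = 0.8600


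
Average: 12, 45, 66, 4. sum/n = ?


Sum = 12 + 45 + 66 + 4 = 127
n = 4
Mean = 127/4 = 31.7500

Mean = 31.7500


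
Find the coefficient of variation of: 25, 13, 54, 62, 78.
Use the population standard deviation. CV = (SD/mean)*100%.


Mean = 46.4000
SD = 23.9716
CV = (23.9716/46.4000)*100 = 51.6630%

CV = 51.6630%


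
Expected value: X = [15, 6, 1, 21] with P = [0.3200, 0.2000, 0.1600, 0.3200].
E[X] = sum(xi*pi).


E[X] = 15*0.3200 + 6*0.2000 + 1*0.1600 + 21*0.3200
= 4.8000 + 1.2000 + 0.1600 + 6.7200
= 12.8800

E[X] = 12.8800


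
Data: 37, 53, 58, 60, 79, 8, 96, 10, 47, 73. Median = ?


Sorted: 8, 10, 37, 47, 53, 58, 60, 73, 79, 96
n = 10 (even)
Middle values: 53 and 58
Median = (53+58)/2 = 55.5000

Median = 55.5000


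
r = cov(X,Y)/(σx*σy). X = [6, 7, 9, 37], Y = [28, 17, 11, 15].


Mean X = 14.7500, Mean Y = 17.7500
SD X = 12.891373, SD Y = 6.299802
Cov = -26.562500
r = -26.562500/(12.891373*6.299802) = -0.3271

r = -0.3271


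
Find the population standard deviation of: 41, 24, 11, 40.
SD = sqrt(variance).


Mean = 29.0000
Variance = 153.5000
SD = sqrt(153.5000) = 12.3895

SD = 12.3895


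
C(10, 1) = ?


C(10,1) = 10!/(1! × 9!)
= 3628800/(1 × 362880)
= 10

C(10,1) = 10


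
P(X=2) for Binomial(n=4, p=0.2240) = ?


C(4,2) = 6
p^2 = 0.050176
(1-p)^2 = 0.602176
P = 6 * 0.050176 * 0.602176 = 0.1813

P(X=2) = 0.1813


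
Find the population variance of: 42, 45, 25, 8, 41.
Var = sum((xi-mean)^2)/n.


Mean = 32.2000
Squared deviations: 96.0400, 163.8400, 51.8400, 585.6400, 77.4400
Sum = 974.8000
Variance = 974.8000/5 = 194.9600

Variance = 194.9600


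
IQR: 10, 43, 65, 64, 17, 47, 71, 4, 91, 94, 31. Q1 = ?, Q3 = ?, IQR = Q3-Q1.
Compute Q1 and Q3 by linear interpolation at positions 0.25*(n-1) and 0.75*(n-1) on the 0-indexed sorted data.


Sorted: 4, 10, 17, 31, 43, 47, 64, 65, 71, 91, 94
Q1 (25th %ile) = 24.0000
Q3 (75th %ile) = 68.0000
IQR = 68.0000 - 24.0000 = 44.0000

IQR = 44.0000


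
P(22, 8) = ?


P(22,8) = 22!/14!
= 1124000727777607680000/87178291200
= 12893126400

P(22,8) = 12893126400


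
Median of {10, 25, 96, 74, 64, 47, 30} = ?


Sorted: 10, 25, 30, 47, 64, 74, 96
n = 7 (odd)
Middle value = 47

Median = 47


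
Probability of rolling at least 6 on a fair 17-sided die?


Favorable outcomes (roll ≥ 6): 12
Total outcomes = 17
P = 12/17 = 0.7059

P = 0.7059


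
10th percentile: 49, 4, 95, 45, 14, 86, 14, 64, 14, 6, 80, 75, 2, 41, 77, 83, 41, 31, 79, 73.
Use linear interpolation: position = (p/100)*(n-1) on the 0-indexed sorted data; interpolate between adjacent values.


Sorted: 2, 4, 6, 14, 14, 14, 31, 41, 41, 45, 49, 64, 73, 75, 77, 79, 80, 83, 86, 95
n = 20
Index = 10/100 * 19 = 1.9000
Lower = data[1] = 4, Upper = data[2] = 6
P10 = 4 + 0.9000*(2) = 5.8000

P10 = 5.8000


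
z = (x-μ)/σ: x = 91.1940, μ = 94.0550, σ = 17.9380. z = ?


z = (91.1940 - 94.0550)/17.9380
= -2.8610/17.9380
= -0.1595

z = -0.1595


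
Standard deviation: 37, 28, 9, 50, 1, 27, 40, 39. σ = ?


Mean = 28.8750
Variance = 239.3594
SD = sqrt(239.3594) = 15.4712

SD = 15.4712


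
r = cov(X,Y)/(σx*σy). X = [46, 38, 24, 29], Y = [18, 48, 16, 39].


Mean X = 34.2500, Mean Y = 30.2500
SD X = 8.437269, SD Y = 13.645054
Cov = 5.687500
r = 5.687500/(8.437269*13.645054) = 0.0494

r = 0.0494


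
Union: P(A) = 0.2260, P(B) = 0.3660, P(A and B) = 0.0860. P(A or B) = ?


P(A∪B) = 0.2260 + 0.3660 - 0.0860
= 0.5920 - 0.0860
= 0.5060

P(A∪B) = 0.5060


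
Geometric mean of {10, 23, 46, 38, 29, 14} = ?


Product = 10 × 23 × 46 × 38 × 29 × 14 = 163228240
GM = 163228240^(1/6) = 23.3776

GM = 23.3776


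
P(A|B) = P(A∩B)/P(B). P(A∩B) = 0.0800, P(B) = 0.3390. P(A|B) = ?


P(A|B) = 0.0800/0.3390 = 0.2360

P(A|B) = 0.2360


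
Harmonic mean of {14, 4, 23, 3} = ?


Sum of reciprocals = 1/14 + 1/4 + 1/23 + 1/3 = 0.698240
HM = 4/0.698240 = 5.7287

HM = 5.7287


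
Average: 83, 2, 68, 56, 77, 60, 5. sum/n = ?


Sum = 83 + 2 + 68 + 56 + 77 + 60 + 5 = 351
n = 7
Mean = 351/7 = 50.1429

Mean = 50.1429


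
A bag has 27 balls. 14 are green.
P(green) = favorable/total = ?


P = 14/27 = 0.5185

P = 0.5185


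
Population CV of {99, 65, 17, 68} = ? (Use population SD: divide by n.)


Mean = 62.2500
SD = 29.3204
CV = (29.3204/62.2500)*100 = 47.1011%

CV = 47.1011%


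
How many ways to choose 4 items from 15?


C(15,4) = 15!/(4! × 11!)
= 1307674368000/(24 × 39916800)
= 1365

C(15,4) = 1365


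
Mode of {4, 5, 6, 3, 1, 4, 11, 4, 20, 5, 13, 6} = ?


Frequencies: 1:1, 3:1, 4:3, 5:2, 6:2, 11:1, 13:1, 20:1
Max frequency = 3
Mode = 4

Mode = 4


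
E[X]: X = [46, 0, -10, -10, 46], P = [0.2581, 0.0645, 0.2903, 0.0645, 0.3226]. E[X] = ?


E[X] = 46*0.2581 + 0*0.0645 - 10*0.2903 - 10*0.0645 + 46*0.3226
= 11.8726 + 0 - 2.9030 - 0.6450 + 14.8396
= 23.1642

E[X] = 23.1642


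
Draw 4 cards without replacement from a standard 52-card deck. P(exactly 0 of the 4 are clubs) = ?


Hypergeometric: P(X=0) = C(13,0)·C(39,4) / C(52,4)
= 1 × 82251 / 270725
= 82251/270725 = 0.3038

P = 0.3038


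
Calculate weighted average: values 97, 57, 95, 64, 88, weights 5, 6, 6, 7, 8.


Numerator = 97*5 + 57*6 + 95*6 + 64*7 + 88*8 = 2549
Denominator = 5 + 6 + 6 + 7 + 8 = 32
WM = 2549/32 = 79.6562

WM = 79.6562


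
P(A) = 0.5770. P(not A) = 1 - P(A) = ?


P(not A) = 1 - 0.5770 = 0.4230

P(not A) = 0.4230


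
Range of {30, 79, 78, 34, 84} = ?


Max = 84, Min = 30
Range = 84 - 30 = 54

Range = 54


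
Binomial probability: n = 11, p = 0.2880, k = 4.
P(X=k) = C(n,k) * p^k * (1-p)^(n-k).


C(11,4) = 330
p^4 = 0.006880
(1-p)^7 = 0.092760
P = 330 * 0.006880 * 0.092760 = 0.2106

P(X=4) = 0.2106


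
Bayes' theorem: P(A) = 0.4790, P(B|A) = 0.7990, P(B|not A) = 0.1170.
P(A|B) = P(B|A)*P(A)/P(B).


P(B) = P(B|A)*P(A) + P(B|A')*P(A')
= 0.7990*0.4790 + 0.1170*0.5210
= 0.382721 + 0.060957 = 0.443678
P(A|B) = 0.382721/0.443678 = 0.8626

P(A|B) = 0.8626


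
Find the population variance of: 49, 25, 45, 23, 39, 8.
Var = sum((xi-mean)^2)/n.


Mean = 31.5000
Squared deviations: 306.2500, 42.2500, 182.2500, 72.2500, 56.2500, 552.2500
Sum = 1211.5000
Variance = 1211.5000/6 = 201.9167

Variance = 201.9167


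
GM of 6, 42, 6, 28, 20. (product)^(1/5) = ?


Product = 6 × 42 × 6 × 28 × 20 = 846720
GM = 846720^(1/5) = 15.3302

GM = 15.3302


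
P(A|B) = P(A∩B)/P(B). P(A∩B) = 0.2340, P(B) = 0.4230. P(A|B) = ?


P(A|B) = 0.2340/0.4230 = 0.5532

P(A|B) = 0.5532


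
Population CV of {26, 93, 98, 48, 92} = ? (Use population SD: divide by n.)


Mean = 71.4000
SD = 29.0076
CV = (29.0076/71.4000)*100 = 40.6269%

CV = 40.6269%


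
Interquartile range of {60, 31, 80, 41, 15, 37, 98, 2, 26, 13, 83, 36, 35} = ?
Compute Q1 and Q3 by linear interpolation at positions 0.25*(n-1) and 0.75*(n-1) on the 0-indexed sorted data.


Sorted: 2, 13, 15, 26, 31, 35, 36, 37, 41, 60, 80, 83, 98
Q1 (25th %ile) = 26.0000
Q3 (75th %ile) = 60.0000
IQR = 60.0000 - 26.0000 = 34.0000

IQR = 34.0000


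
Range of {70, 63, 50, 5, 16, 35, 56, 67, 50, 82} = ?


Max = 82, Min = 5
Range = 82 - 5 = 77

Range = 77


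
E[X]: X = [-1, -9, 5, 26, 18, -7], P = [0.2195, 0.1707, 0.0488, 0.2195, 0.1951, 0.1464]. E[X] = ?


E[X] = -1*0.2195 - 9*0.1707 + 5*0.0488 + 26*0.2195 + 18*0.1951 - 7*0.1464
= -0.2195 - 1.5363 + 0.2440 + 5.7070 + 3.5118 - 1.0248
= 6.6822

E[X] = 6.6822


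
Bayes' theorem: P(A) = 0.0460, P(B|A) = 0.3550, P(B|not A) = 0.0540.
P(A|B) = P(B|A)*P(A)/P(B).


P(B) = P(B|A)*P(A) + P(B|A')*P(A')
= 0.3550*0.0460 + 0.0540*0.9540
= 0.016330 + 0.051516 = 0.067846
P(A|B) = 0.016330/0.067846 = 0.2407

P(A|B) = 0.2407


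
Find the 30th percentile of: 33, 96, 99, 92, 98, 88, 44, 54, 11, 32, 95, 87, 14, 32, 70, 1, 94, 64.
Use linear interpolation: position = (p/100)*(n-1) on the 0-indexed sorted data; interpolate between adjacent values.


Sorted: 1, 11, 14, 32, 32, 33, 44, 54, 64, 70, 87, 88, 92, 94, 95, 96, 98, 99
n = 18
Index = 30/100 * 17 = 5.1000
Lower = data[5] = 33, Upper = data[6] = 44
P30 = 33 + 0.1000*(11) = 34.1000

P30 = 34.1000


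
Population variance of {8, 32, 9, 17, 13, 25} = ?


Mean = 17.3333
Squared deviations: 87.1111, 215.1111, 69.4444, 0.1111, 18.7778, 58.7778
Sum = 449.3333
Variance = 449.3333/6 = 74.8889

Variance = 74.8889


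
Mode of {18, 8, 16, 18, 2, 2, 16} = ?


Frequencies: 2:2, 8:1, 16:2, 18:2
Max frequency = 2
Mode = 2, 16, 18

Mode = 2, 16, 18


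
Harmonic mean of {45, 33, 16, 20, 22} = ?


Sum of reciprocals = 1/45 + 1/33 + 1/16 + 1/20 + 1/22 = 0.210480
HM = 5/0.210480 = 23.7552

HM = 23.7552


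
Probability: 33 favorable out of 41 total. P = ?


P = 33/41 = 0.8049

P = 0.8049


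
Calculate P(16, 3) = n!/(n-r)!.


P(16,3) = 16!/13!
= 20922789888000/6227020800
= 3360

P(16,3) = 3360


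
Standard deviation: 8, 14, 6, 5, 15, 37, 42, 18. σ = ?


Mean = 18.1250
Variance = 171.8594
SD = sqrt(171.8594) = 13.1095

SD = 13.1095


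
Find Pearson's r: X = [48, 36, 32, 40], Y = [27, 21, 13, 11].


Mean X = 39.0000, Mean Y = 18.0000
SD X = 5.916080, SD Y = 6.403124
Cov = 25.000000
r = 25.000000/(5.916080*6.403124) = 0.6600

r = 0.6600


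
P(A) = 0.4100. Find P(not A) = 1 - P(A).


P(not A) = 1 - 0.4100 = 0.5900

P(not A) = 0.5900


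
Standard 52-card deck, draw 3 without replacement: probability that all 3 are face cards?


P(all face cards) = (12/52) × (11/51) × (10/50)
= 0.0100

P = 0.0100


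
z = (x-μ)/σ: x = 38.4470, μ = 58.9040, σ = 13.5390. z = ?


z = (38.4470 - 58.9040)/13.5390
= -20.4570/13.5390
= -1.5110

z = -1.5110


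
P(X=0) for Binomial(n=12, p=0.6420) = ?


C(12,0) = 1
p^0 = 1.000000
(1-p)^12 = 4.431965e-06
P = 1 * 1.000000 * 4.431965e-06 = 4.4320e-06

P(X=0) = 4.4320e-06


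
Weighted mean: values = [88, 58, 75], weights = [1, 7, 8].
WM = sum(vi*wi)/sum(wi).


Numerator = 88*1 + 58*7 + 75*8 = 1094
Denominator = 1 + 7 + 8 = 16
WM = 1094/16 = 68.3750

WM = 68.3750


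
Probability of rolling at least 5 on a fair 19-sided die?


Favorable outcomes (roll ≥ 5): 15
Total outcomes = 19
P = 15/19 = 0.7895

P = 0.7895


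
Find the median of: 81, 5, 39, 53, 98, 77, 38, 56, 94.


Sorted: 5, 38, 39, 53, 56, 77, 81, 94, 98
n = 9 (odd)
Middle value = 56

Median = 56


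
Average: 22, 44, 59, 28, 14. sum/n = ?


Sum = 22 + 44 + 59 + 28 + 14 = 167
n = 5
Mean = 167/5 = 33.4000

Mean = 33.4000


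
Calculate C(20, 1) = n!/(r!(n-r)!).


C(20,1) = 20!/(1! × 19!)
= 2432902008176640000/(1 × 121645100408832000)
= 20

C(20,1) = 20


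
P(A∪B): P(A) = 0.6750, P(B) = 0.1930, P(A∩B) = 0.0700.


P(A∪B) = 0.6750 + 0.1930 - 0.0700
= 0.8680 - 0.0700
= 0.7980

P(A∪B) = 0.7980


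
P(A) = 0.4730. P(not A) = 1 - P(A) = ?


P(not A) = 1 - 0.4730 = 0.5270

P(not A) = 0.5270


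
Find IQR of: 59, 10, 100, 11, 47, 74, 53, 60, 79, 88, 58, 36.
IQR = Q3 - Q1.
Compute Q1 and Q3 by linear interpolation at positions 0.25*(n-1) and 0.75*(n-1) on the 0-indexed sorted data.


Sorted: 10, 11, 36, 47, 53, 58, 59, 60, 74, 79, 88, 100
Q1 (25th %ile) = 44.2500
Q3 (75th %ile) = 75.2500
IQR = 75.2500 - 44.2500 = 31.0000

IQR = 31.0000


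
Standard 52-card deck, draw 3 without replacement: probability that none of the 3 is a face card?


P(no face cards) = (40/52) × (39/51) × (38/50)
= 0.4471

P = 0.4471


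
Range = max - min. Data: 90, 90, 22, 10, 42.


Max = 90, Min = 10
Range = 90 - 10 = 80

Range = 80


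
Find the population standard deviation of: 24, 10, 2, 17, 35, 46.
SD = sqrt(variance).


Mean = 22.3333
Variance = 219.5556
SD = sqrt(219.5556) = 14.8174

SD = 14.8174


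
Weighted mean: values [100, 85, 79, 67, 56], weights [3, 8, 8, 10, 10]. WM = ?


Numerator = 100*3 + 85*8 + 79*8 + 67*10 + 56*10 = 2842
Denominator = 3 + 8 + 8 + 10 + 10 = 39
WM = 2842/39 = 72.8718

WM = 72.8718


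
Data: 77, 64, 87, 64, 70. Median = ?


Sorted: 64, 64, 70, 77, 87
n = 5 (odd)
Middle value = 70

Median = 70


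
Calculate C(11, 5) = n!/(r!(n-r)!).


C(11,5) = 11!/(5! × 6!)
= 39916800/(120 × 720)
= 462

C(11,5) = 462


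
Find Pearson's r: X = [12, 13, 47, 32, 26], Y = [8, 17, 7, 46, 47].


Mean X = 26.0000, Mean Y = 25.0000
SD X = 12.976903, SD Y = 17.899721
Cov = 18.000000
r = 18.000000/(12.976903*17.899721) = 0.0775

r = 0.0775


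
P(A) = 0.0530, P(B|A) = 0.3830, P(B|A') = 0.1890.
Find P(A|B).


P(B) = P(B|A)*P(A) + P(B|A')*P(A')
= 0.3830*0.0530 + 0.1890*0.9470
= 0.020299 + 0.178983 = 0.199282
P(A|B) = 0.020299/0.199282 = 0.1019

P(A|B) = 0.1019


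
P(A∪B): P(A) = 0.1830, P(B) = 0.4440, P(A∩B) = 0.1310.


P(A∪B) = 0.1830 + 0.4440 - 0.1310
= 0.6270 - 0.1310
= 0.4960

P(A∪B) = 0.4960


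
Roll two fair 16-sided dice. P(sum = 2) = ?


Total outcomes = 16×16 = 256
Favorable (sum = 2): 1
P = 1/256 = 0.0039

P = 0.0039


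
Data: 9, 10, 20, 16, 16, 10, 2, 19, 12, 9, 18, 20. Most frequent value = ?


Frequencies: 2:1, 9:2, 10:2, 12:1, 16:2, 18:1, 19:1, 20:2
Max frequency = 2
Mode = 9, 10, 16, 20

Mode = 9, 10, 16, 20


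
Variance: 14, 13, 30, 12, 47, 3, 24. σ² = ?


Mean = 20.4286
Squared deviations: 41.3265, 55.1837, 91.6122, 71.0408, 706.0408, 303.7551, 12.7551
Sum = 1281.7143
Variance = 1281.7143/7 = 183.1020

Variance = 183.1020


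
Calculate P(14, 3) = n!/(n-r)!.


P(14,3) = 14!/11!
= 87178291200/39916800
= 2184

P(14,3) = 2184


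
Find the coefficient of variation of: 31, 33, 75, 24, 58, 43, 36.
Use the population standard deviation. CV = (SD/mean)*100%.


Mean = 42.8571
SD = 16.4875
CV = (16.4875/42.8571)*100 = 38.4708%

CV = 38.4708%


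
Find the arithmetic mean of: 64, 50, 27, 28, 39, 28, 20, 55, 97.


Sum = 64 + 50 + 27 + 28 + 39 + 28 + 20 + 55 + 97 = 408
n = 9
Mean = 408/9 = 45.3333

Mean = 45.3333


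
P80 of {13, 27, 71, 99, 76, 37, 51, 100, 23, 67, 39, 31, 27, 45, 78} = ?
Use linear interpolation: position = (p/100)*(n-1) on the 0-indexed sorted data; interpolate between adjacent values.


Sorted: 13, 23, 27, 27, 31, 37, 39, 45, 51, 67, 71, 76, 78, 99, 100
n = 15
Index = 80/100 * 14 = 11.2000
Lower = data[11] = 76, Upper = data[12] = 78
P80 = 76 + 0.2000*(2) = 76.4000

P80 = 76.4000


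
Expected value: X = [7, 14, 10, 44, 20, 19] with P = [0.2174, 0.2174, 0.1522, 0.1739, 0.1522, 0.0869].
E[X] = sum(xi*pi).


E[X] = 7*0.2174 + 14*0.2174 + 10*0.1522 + 44*0.1739 + 20*0.1522 + 19*0.0869
= 1.5218 + 3.0436 + 1.5220 + 7.6516 + 3.0440 + 1.6511
= 18.4341

E[X] = 18.4341


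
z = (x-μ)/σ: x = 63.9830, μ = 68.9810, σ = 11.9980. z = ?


z = (63.9830 - 68.9810)/11.9980
= -4.9980/11.9980
= -0.4166

z = -0.4166


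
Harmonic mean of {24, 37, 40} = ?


Sum of reciprocals = 1/24 + 1/37 + 1/40 = 0.093694
HM = 3/0.093694 = 32.0192

HM = 32.0192


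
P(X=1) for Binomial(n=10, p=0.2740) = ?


C(10,1) = 10
p^1 = 0.274000
(1-p)^9 = 0.056031
P = 10 * 0.274000 * 0.056031 = 0.1535

P(X=1) = 0.1535


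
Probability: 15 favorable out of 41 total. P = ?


P = 15/41 = 0.3659

P = 0.3659


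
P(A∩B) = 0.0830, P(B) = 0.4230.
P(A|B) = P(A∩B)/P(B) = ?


P(A|B) = 0.0830/0.4230 = 0.1962

P(A|B) = 0.1962


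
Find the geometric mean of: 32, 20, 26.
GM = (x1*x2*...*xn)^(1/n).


Product = 32 × 20 × 26 = 16640
GM = 16640^(1/3) = 25.5300

GM = 25.5300


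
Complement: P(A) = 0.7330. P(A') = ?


P(not A) = 1 - 0.7330 = 0.2670

P(not A) = 0.2670


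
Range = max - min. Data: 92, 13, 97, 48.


Max = 97, Min = 13
Range = 97 - 13 = 84

Range = 84


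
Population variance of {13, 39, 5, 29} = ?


Mean = 21.5000
Squared deviations: 72.2500, 306.2500, 272.2500, 56.2500
Sum = 707.0000
Variance = 707.0000/4 = 176.7500

Variance = 176.7500


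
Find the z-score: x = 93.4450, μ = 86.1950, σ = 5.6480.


z = (93.4450 - 86.1950)/5.6480
= 7.2500/5.6480
= 1.2836

z = 1.2836


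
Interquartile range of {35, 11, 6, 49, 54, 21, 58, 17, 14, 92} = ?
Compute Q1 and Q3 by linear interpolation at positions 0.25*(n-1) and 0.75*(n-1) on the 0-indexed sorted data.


Sorted: 6, 11, 14, 17, 21, 35, 49, 54, 58, 92
Q1 (25th %ile) = 14.7500
Q3 (75th %ile) = 52.7500
IQR = 52.7500 - 14.7500 = 38.0000

IQR = 38.0000


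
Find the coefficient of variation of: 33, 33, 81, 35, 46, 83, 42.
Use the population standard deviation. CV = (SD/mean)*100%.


Mean = 50.4286
SD = 20.4650
CV = (20.4650/50.4286)*100 = 40.5822%

CV = 40.5822%


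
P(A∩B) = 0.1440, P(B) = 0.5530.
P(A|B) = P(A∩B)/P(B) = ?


P(A|B) = 0.1440/0.5530 = 0.2604

P(A|B) = 0.2604


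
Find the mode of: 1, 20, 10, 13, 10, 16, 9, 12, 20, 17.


Frequencies: 1:1, 9:1, 10:2, 12:1, 13:1, 16:1, 17:1, 20:2
Max frequency = 2
Mode = 10, 20

Mode = 10, 20


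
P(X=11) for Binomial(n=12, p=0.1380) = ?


C(12,11) = 12
p^11 = 3.456766e-10
(1-p)^1 = 0.862000
P = 12 * 3.456766e-10 * 0.862000 = 3.5757e-09

P(X=11) = 3.5757e-09


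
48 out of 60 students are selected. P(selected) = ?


P = 48/60 = 0.8000

P = 0.8000


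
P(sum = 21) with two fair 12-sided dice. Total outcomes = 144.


Total outcomes = 12×12 = 144
Favorable (sum = 21): 4
P = 4/144 = 0.0278

P = 0.0278


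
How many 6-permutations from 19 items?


P(19,6) = 19!/13!
= 121645100408832000/6227020800
= 19535040

P(19,6) = 19535040


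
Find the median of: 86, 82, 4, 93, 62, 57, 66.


Sorted: 4, 57, 62, 66, 82, 86, 93
n = 7 (odd)
Middle value = 66

Median = 66


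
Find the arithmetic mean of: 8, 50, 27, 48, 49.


Sum = 8 + 50 + 27 + 48 + 49 = 182
n = 5
Mean = 182/5 = 36.4000

Mean = 36.4000


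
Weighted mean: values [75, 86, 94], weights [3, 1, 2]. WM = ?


Numerator = 75*3 + 86*1 + 94*2 = 499
Denominator = 3 + 1 + 2 = 6
WM = 499/6 = 83.1667

WM = 83.1667


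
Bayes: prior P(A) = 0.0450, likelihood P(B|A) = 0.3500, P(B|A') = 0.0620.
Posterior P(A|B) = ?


P(B) = P(B|A)*P(A) + P(B|A')*P(A')
= 0.3500*0.0450 + 0.0620*0.9550
= 0.015750 + 0.059210 = 0.074960
P(A|B) = 0.015750/0.074960 = 0.2101

P(A|B) = 0.2101


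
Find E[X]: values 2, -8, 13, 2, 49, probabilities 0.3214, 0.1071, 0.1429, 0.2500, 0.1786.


E[X] = 2*0.3214 - 8*0.1071 + 13*0.1429 + 2*0.2500 + 49*0.1786
= 0.6428 - 0.8568 + 1.8577 + 0.5000 + 8.7514
= 10.8951

E[X] = 10.8951


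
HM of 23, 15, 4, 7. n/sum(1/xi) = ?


Sum of reciprocals = 1/23 + 1/15 + 1/4 + 1/7 = 0.503002
HM = 4/0.503002 = 7.9523

HM = 7.9523


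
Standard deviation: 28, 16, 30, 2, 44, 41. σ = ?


Mean = 26.8333
Variance = 206.8056
SD = sqrt(206.8056) = 14.3807

SD = 14.3807


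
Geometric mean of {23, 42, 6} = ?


Product = 23 × 42 × 6 = 5796
GM = 5796^(1/3) = 17.9629

GM = 17.9629


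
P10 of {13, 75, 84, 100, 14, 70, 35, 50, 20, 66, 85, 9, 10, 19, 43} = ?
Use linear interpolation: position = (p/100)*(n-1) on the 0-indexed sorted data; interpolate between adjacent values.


Sorted: 9, 10, 13, 14, 19, 20, 35, 43, 50, 66, 70, 75, 84, 85, 100
n = 15
Index = 10/100 * 14 = 1.4000
Lower = data[1] = 10, Upper = data[2] = 13
P10 = 10 + 0.4000*(3) = 11.2000

P10 = 11.2000


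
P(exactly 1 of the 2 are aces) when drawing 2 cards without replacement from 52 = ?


Hypergeometric: P(X=1) = C(4,1)·C(48,1) / C(52,2)
= 4 × 48 / 1326
= 192/1326 = 0.1448

P = 0.1448


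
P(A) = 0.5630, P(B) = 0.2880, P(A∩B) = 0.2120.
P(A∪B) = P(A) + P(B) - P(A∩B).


P(A∪B) = 0.5630 + 0.2880 - 0.2120
= 0.8510 - 0.2120
= 0.6390

P(A∪B) = 0.6390


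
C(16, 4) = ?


C(16,4) = 16!/(4! × 12!)
= 20922789888000/(24 × 479001600)
= 1820

C(16,4) = 1820


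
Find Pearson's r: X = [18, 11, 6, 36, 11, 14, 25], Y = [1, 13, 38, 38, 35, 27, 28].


Mean X = 17.2857, Mean Y = 25.7143
SD X = 9.467452, SD Y = 12.914159
Cov = 15.510204
r = 15.510204/(9.467452*12.914159) = 0.1269

r = 0.1269


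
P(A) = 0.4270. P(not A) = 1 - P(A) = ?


P(not A) = 1 - 0.4270 = 0.5730

P(not A) = 0.5730


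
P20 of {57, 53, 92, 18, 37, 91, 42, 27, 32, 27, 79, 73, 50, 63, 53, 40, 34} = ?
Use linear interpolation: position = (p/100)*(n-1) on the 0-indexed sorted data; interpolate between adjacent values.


Sorted: 18, 27, 27, 32, 34, 37, 40, 42, 50, 53, 53, 57, 63, 73, 79, 91, 92
n = 17
Index = 20/100 * 16 = 3.2000
Lower = data[3] = 32, Upper = data[4] = 34
P20 = 32 + 0.2000*(2) = 32.4000

P20 = 32.4000


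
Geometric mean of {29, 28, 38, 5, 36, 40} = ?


Product = 29 × 28 × 38 × 5 × 36 × 40 = 222163200
GM = 222163200^(1/6) = 24.6100

GM = 24.6100


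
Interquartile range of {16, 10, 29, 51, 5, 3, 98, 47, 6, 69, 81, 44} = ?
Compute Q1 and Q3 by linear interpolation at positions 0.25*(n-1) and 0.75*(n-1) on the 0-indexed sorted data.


Sorted: 3, 5, 6, 10, 16, 29, 44, 47, 51, 69, 81, 98
Q1 (25th %ile) = 9.0000
Q3 (75th %ile) = 55.5000
IQR = 55.5000 - 9.0000 = 46.5000

IQR = 46.5000


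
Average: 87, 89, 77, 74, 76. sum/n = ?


Sum = 87 + 89 + 77 + 74 + 76 = 403
n = 5
Mean = 403/5 = 80.6000

Mean = 80.6000


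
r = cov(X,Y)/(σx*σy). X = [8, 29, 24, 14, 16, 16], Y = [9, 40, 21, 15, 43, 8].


Mean X = 17.8333, Mean Y = 22.6667
SD X = 6.841459, SD Y = 14.007934
Cov = 56.111111
r = 56.111111/(6.841459*14.007934) = 0.5855

r = 0.5855


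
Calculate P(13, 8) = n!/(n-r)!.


P(13,8) = 13!/5!
= 6227020800/120
= 51891840

P(13,8) = 51891840


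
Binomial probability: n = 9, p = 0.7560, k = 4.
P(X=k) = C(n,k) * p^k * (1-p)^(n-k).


C(9,4) = 126
p^4 = 0.326653
(1-p)^5 = 0.000865
P = 126 * 0.326653 * 0.000865 = 0.0356

P(X=4) = 0.0356


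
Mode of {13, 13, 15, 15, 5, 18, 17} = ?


Frequencies: 5:1, 13:2, 15:2, 17:1, 18:1
Max frequency = 2
Mode = 13, 15

Mode = 13, 15


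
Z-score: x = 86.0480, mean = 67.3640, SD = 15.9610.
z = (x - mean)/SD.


z = (86.0480 - 67.3640)/15.9610
= 18.6840/15.9610
= 1.1706

z = 1.1706


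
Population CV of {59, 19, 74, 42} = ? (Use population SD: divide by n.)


Mean = 48.5000
SD = 20.4512
CV = (20.4512/48.5000)*100 = 42.1673%

CV = 42.1673%


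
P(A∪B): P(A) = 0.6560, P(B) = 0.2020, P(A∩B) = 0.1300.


P(A∪B) = 0.6560 + 0.2020 - 0.1300
= 0.8580 - 0.1300
= 0.7280

P(A∪B) = 0.7280


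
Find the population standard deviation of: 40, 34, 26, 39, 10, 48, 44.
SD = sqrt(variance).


Mean = 34.4286
Variance = 142.2449
SD = sqrt(142.2449) = 11.9266

SD = 11.9266


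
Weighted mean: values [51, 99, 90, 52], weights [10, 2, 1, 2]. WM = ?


Numerator = 51*10 + 99*2 + 90*1 + 52*2 = 902
Denominator = 10 + 2 + 1 + 2 = 15
WM = 902/15 = 60.1333

WM = 60.1333


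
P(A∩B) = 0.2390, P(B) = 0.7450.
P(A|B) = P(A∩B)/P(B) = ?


P(A|B) = 0.2390/0.7450 = 0.3208

P(A|B) = 0.3208


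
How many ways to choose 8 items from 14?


C(14,8) = 14!/(8! × 6!)
= 87178291200/(40320 × 720)
= 3003

C(14,8) = 3003


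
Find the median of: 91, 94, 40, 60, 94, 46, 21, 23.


Sorted: 21, 23, 40, 46, 60, 91, 94, 94
n = 8 (even)
Middle values: 46 and 60
Median = (46+60)/2 = 53.0000

Median = 53.0000


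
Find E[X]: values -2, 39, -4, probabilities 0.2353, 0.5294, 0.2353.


E[X] = -2*0.2353 + 39*0.5294 - 4*0.2353
= -0.4706 + 20.6466 - 0.9412
= 19.2348

E[X] = 19.2348
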